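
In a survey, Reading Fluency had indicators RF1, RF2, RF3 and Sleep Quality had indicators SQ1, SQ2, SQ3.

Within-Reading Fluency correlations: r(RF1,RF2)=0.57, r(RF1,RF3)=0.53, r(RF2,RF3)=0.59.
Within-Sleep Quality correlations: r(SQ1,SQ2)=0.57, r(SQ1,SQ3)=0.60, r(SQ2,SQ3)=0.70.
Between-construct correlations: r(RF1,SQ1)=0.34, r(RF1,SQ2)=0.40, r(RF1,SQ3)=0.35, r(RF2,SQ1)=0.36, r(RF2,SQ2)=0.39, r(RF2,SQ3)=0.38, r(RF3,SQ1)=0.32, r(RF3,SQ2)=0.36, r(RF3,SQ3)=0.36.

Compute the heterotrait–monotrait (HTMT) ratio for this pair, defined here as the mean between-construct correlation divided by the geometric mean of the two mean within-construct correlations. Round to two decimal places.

Mean between = 3.26/9 = 0.3622.
Mean within-RF = 1.69/3 = 0.5633; mean within-SQ = 1.87/3 = 0.6233.
Geometric mean = √(0.5633 × 0.6233) = 0.5925.
HTMT = 0.3622 / 0.5925 = 0.61.

0.61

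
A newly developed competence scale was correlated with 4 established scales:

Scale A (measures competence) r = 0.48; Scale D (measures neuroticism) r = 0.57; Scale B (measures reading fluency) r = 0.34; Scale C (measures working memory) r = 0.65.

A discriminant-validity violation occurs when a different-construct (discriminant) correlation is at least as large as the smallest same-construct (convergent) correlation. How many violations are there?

2

Convergent (same construct = competence): Scale A.
Smallest convergent = 0.48. Discriminant values: 0.57, 0.34, 0.65; count ≥ 0.48 → 2.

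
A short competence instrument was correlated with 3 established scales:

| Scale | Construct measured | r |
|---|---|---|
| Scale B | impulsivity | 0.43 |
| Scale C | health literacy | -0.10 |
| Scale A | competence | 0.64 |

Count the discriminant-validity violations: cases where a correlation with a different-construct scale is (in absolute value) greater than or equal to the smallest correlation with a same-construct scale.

Convergent (same construct = competence): Scale A.
Smallest convergent = 0.64. Discriminant |r|: 0.43, 0.10; count ≥ 0.64 → 0.

0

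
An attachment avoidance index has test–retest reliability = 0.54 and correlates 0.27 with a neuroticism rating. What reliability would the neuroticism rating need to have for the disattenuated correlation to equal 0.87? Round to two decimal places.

r_true = r_obs / √(r_xx · r_yy) ⇒ 0.87 = 0.27 / √(0.54 · r_yy).
√(0.54 · r_yy) = 0.27 / 0.87 = 0.3103; 0.54 · r_yy = 0.0963; r_yy = 0.0963 / 0.54 ≈ 0.18.

0.18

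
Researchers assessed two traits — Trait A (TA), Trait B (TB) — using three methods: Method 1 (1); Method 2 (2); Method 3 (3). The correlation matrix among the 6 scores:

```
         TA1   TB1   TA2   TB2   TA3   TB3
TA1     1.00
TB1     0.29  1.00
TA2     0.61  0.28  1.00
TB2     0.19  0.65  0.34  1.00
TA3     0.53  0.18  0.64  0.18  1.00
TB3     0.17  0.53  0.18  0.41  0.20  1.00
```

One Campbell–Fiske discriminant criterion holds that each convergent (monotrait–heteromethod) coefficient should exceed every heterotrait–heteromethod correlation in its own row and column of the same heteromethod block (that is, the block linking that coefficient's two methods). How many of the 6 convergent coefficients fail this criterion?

0

Each convergent coefficient versus the relevant comparison correlations:
TA (methods 1·2): 0.61 vs {0.19, 0.28} → pass.
TA (methods 1·3): 0.53 vs {0.17, 0.18} → pass.
TA (methods 2·3): 0.64 vs {0.18, 0.18} → pass.
TB (methods 1·2): 0.65 vs {0.28, 0.19} → pass.
TB (methods 1·3): 0.53 vs {0.18, 0.17} → pass.
TB (methods 2·3): 0.41 vs {0.18, 0.18} → pass.
0 of 6 fail.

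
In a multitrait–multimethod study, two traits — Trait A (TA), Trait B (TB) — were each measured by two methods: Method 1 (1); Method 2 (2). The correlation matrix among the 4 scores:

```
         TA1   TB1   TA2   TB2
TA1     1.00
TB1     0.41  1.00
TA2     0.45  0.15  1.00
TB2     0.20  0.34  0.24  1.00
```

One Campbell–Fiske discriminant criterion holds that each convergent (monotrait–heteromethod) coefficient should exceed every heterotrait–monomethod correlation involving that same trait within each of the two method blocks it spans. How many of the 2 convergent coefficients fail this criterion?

1

Each convergent coefficient versus the relevant comparison correlations:
TA (methods 1·2): 0.45 vs {0.41, 0.24} → pass.
TB (methods 1·2): 0.34 vs {0.41, 0.24} → fail.
1 of 2 fail.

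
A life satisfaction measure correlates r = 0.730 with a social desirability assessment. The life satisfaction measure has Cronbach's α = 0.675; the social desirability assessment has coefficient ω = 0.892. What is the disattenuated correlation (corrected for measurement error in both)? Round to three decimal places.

0.941

r_true = r_obs / √(r_xx · r_yy) = 0.730 / √(0.675 × 0.892) = 0.730 / √0.602100 = 0.730 / 0.7760 ≈ 0.941.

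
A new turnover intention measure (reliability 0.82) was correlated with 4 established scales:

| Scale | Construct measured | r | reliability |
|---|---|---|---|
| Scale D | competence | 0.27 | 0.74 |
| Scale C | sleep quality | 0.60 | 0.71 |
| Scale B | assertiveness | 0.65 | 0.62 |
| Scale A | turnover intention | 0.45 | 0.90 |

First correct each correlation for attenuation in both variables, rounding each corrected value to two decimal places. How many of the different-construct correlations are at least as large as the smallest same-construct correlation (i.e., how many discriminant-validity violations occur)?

2

Disattenuated r (r / √(r_scale · r_new)):
  Scale D (disc): 0.27 / √(0.74·0.82) = 0.35
  Scale C (disc): 0.60 / √(0.71·0.82) = 0.79
  Scale B (disc): 0.65 / √(0.62·0.82) = 0.91
  Scale A (conv): 0.45 / √(0.90·0.82) = 0.52
Smallest convergent = 0.52. Discriminant values: 0.35, 0.79, 0.91; count ≥ 0.52 → 2.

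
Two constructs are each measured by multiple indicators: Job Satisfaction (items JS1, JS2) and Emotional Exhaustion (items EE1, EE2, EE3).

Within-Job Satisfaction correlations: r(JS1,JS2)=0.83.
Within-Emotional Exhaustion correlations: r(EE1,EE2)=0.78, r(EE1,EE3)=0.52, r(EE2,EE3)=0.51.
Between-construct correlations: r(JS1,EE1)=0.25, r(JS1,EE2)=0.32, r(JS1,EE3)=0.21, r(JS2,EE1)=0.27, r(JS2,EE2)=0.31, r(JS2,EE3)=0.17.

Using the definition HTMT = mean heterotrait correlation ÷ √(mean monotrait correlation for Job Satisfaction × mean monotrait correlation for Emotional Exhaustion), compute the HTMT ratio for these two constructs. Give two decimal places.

0.36

Between-construct mean = 1.53/6 = 0.2550.
Mean within-JS = 0.83/1 = 0.8300; mean within-EE = 1.81/3 = 0.6033.
Geometric mean = √(0.8300 × 0.6033) = 0.7076.
HTMT = 0.2550 / 0.7076 = 0.36.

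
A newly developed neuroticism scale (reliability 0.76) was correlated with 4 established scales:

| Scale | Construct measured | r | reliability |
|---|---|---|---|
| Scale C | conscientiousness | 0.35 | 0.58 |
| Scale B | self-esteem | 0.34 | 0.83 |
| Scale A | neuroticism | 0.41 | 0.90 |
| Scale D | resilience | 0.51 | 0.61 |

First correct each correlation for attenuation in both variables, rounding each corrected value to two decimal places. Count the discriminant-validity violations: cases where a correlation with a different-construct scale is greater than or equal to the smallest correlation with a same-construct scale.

Disattenuated r (r / √(r_scale · r_new)):
  Scale C (disc): 0.35 / √(0.58·0.76) = 0.53
  Scale B (disc): 0.34 / √(0.83·0.76) = 0.43
  Scale A (conv): 0.41 / √(0.90·0.76) = 0.50
  Scale D (disc): 0.51 / √(0.61·0.76) = 0.75
Smallest convergent = 0.50. Discriminant values: 0.53, 0.43, 0.75; count ≥ 0.50 → 2.

2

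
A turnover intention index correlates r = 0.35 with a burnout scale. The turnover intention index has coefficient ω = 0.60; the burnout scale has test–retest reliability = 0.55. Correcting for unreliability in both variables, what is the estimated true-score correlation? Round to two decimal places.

r_true = r_obs / √(r_xx · r_yy) = 0.35 / √(0.60 × 0.55) = 0.35 / √0.3300 = 0.35 / 0.5745 ≈ 0.61.

0.61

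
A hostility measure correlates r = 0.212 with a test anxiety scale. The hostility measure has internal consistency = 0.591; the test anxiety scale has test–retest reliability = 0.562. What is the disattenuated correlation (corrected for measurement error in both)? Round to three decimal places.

0.368

r_true = r_obs / √(r_xx · r_yy) = 0.212 / √(0.591 × 0.562) = 0.212 / √0.332142 = 0.212 / 0.5763 ≈ 0.368.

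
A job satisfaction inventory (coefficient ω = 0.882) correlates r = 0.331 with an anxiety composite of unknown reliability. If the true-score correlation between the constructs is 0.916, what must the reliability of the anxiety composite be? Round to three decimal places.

0.148

r_true = r_obs / √(r_xx · r_yy) ⇒ 0.916 = 0.331 / √(0.882 · r_yy).
√(0.882 · r_yy) = 0.331 / 0.916 = 0.3614; 0.882 · r_yy = 0.1306; r_yy = 0.1306 / 0.882 ≈ 0.148.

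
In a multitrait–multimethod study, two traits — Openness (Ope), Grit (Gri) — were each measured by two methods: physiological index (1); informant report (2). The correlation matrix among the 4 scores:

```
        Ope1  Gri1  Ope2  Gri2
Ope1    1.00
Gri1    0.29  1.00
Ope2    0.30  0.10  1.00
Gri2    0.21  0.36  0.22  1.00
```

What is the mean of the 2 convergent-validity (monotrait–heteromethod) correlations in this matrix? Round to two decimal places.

Convergent values: 0.30, 0.36; mean = 0.66/2 = 0.33.

0.33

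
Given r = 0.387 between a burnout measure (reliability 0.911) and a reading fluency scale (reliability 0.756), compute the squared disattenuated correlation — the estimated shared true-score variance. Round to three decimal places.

Disattenuated r = 0.387 / √(0.911 × 0.756) = 0.387 / 0.8299 = 0.4663.
Shared true-score variance = 0.4663² = 0.2174 ≈ 0.217.

0.217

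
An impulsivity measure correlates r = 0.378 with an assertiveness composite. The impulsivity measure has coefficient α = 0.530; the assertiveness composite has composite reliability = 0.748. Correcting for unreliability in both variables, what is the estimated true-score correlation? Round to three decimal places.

0.600

r_true = r_obs / √(r_xx · r_yy) = 0.378 / √(0.530 × 0.748) = 0.378 / √0.396440 = 0.378 / 0.6296 ≈ 0.600.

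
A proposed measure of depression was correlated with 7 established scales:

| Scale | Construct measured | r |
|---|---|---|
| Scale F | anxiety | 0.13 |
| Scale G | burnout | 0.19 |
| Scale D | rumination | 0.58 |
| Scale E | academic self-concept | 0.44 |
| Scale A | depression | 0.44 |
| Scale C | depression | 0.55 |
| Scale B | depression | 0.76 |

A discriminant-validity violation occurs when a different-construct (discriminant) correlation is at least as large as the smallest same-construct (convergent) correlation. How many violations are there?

2

Convergent (same construct = depression): Scale A, Scale C, Scale B.
Smallest convergent = 0.44. Discriminant values: 0.13, 0.19, 0.58, 0.44; count ≥ 0.44 → 2.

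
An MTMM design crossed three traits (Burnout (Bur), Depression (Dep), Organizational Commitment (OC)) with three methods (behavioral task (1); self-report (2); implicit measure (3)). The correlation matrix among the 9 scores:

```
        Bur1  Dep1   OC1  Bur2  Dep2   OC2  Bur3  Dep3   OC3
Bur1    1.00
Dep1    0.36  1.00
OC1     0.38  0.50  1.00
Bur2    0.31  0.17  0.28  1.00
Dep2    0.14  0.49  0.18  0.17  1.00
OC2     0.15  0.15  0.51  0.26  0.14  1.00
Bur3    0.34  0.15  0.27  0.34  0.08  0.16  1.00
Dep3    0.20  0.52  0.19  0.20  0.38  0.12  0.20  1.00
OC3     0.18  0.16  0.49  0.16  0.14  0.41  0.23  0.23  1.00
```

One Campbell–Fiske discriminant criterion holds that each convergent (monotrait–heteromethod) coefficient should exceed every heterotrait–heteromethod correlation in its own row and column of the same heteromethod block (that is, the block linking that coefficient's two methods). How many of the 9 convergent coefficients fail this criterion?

0

Each convergent coefficient versus the relevant comparison correlations:
Bur (methods 1·2): 0.31 vs {0.14, 0.17, 0.15, 0.28} → pass.
Bur (methods 1·3): 0.34 vs {0.20, 0.15, 0.18, 0.27} → pass.
Bur (methods 2·3): 0.34 vs {0.20, 0.08, 0.16, 0.16} → pass.
Dep (methods 1·2): 0.49 vs {0.17, 0.14, 0.15, 0.18} → pass.
Dep (methods 1·3): 0.52 vs {0.15, 0.20, 0.16, 0.19} → pass.
Dep (methods 2·3): 0.38 vs {0.08, 0.20, 0.14, 0.12} → pass.
OC (methods 1·2): 0.51 vs {0.28, 0.15, 0.18, 0.15} → pass.
OC (methods 1·3): 0.49 vs {0.27, 0.18, 0.19, 0.16} → pass.
OC (methods 2·3): 0.41 vs {0.16, 0.16, 0.12, 0.14} → pass.
0 of 9 fail.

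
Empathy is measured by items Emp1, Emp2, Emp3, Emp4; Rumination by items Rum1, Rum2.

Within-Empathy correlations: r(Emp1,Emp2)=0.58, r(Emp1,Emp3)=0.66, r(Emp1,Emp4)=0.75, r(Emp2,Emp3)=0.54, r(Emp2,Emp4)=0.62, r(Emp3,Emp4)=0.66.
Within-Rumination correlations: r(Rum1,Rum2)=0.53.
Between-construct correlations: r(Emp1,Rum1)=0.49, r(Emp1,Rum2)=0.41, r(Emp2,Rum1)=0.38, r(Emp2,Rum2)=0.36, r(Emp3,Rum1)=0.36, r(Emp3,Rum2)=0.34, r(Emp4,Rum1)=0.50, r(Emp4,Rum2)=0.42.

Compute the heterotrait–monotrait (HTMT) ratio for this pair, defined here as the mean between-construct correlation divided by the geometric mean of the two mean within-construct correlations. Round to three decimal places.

0.702

Mean between = 3.26/8 = 0.4075.
Mean within-Emp = 3.81/6 = 0.6350; mean within-Rum = 0.53/1 = 0.5300.
Geometric mean = √(0.6350 × 0.5300) = 0.5801.
HTMT = 0.4075 / 0.5801 = 0.702.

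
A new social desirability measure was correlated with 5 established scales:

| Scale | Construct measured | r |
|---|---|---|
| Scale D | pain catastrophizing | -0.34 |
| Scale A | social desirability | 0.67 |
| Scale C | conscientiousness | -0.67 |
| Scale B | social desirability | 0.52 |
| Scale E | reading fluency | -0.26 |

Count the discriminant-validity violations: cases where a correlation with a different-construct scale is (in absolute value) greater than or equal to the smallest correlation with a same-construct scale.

1

Convergent (same construct = social desirability): Scale A, Scale B.
Smallest convergent = 0.52. Discriminant |r|: 0.34, 0.67, 0.26; count ≥ 0.52 → 1.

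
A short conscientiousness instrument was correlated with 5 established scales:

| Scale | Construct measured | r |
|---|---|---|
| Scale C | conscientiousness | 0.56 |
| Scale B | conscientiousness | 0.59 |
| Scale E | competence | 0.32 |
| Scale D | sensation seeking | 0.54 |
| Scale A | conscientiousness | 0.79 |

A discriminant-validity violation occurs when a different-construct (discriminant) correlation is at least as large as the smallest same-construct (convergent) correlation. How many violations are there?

Convergent (same construct = conscientiousness): Scale C, Scale B, Scale A.
Smallest convergent = 0.56. Discriminant values: 0.32, 0.54; count ≥ 0.56 → 0.

0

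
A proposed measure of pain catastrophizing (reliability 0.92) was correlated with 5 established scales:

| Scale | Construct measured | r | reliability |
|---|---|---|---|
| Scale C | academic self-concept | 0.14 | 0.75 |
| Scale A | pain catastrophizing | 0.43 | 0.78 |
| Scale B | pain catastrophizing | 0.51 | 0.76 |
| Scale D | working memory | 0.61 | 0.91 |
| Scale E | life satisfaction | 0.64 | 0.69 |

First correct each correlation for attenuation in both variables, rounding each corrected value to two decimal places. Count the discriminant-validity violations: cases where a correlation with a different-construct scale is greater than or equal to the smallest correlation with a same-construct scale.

Disattenuated r (r / √(r_scale · r_new)):
  Scale C (disc): 0.14 / √(0.75·0.92) = 0.17
  Scale A (conv): 0.43 / √(0.78·0.92) = 0.51
  Scale B (conv): 0.51 / √(0.76·0.92) = 0.61
  Scale D (disc): 0.61 / √(0.91·0.92) = 0.67
  Scale E (disc): 0.64 / √(0.69·0.92) = 0.80
Smallest convergent = 0.51. Discriminant values: 0.17, 0.67, 0.80; count ≥ 0.51 → 2.

2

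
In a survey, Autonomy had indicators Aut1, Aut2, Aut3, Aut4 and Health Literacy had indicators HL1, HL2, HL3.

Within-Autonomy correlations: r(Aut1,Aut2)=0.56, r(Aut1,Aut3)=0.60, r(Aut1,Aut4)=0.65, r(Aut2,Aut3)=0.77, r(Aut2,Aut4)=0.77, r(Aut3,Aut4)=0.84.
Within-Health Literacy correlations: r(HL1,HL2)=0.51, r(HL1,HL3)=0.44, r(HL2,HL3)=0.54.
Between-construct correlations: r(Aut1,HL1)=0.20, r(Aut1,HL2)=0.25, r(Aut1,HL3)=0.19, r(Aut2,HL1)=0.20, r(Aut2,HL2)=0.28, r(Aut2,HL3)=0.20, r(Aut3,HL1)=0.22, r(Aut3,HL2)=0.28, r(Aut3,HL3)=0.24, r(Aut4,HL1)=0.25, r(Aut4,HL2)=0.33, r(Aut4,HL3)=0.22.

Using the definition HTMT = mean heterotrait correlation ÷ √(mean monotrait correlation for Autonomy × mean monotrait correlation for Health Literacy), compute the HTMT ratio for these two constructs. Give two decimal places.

0.40

Mean between = 2.86/12 = 0.2383.
Mean within-Aut = 4.19/6 = 0.6983; mean within-HL = 1.49/3 = 0.4967.
Geometric mean = √(0.6983 × 0.4967) = 0.5889.
HTMT = 0.2383 / 0.5889 = 0.40.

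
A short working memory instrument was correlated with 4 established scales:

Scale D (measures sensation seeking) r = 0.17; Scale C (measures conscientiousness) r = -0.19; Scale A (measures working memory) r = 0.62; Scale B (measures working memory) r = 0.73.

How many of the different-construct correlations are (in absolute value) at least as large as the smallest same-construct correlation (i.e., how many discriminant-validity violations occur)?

Convergent (same construct = working memory): Scale A, Scale B.
Smallest convergent = 0.62. Discriminant |r|: 0.17, 0.19; count ≥ 0.62 → 0.

0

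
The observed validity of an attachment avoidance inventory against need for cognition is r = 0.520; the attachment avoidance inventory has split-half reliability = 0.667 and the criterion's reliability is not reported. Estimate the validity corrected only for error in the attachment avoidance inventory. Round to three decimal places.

Single correction: r_c = r_obs / √r_xx = 0.520 / √0.667 = 0.520 / 0.8167 ≈ 0.637.

0.637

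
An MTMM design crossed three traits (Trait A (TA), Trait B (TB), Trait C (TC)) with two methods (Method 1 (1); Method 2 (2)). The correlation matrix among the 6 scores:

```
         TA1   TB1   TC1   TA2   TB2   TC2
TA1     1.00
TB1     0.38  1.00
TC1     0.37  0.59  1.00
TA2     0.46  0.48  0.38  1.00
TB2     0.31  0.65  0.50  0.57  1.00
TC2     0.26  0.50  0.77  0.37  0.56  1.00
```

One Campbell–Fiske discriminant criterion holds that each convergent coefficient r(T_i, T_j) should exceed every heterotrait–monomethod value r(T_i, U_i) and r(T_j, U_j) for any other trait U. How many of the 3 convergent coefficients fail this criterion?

1

Each convergent coefficient versus the relevant comparison correlations:
TA (methods 1·2): 0.46 vs {0.38, 0.57, 0.37, 0.37} → fail.
TB (methods 1·2): 0.65 vs {0.38, 0.57, 0.59, 0.56} → pass.
TC (methods 1·2): 0.77 vs {0.37, 0.37, 0.59, 0.56} → pass.
1 of 3 fail.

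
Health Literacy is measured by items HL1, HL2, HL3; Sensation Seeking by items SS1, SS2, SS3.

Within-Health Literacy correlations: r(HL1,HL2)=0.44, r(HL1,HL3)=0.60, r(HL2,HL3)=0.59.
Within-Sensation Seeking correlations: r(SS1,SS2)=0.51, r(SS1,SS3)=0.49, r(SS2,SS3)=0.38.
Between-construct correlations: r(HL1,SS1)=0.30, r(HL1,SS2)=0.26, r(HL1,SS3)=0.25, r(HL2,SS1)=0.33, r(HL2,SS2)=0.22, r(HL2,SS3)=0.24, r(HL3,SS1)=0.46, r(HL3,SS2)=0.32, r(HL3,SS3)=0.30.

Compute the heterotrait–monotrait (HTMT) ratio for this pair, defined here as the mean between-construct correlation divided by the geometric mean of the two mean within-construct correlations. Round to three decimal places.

0.596

Between-construct mean = 2.68/9 = 0.2978.
Mean within-HL = 1.63/3 = 0.5433; mean within-SS = 1.38/3 = 0.4600.
Geometric mean = √(0.5433 × 0.4600) = 0.4999.
HTMT = 0.2978 / 0.4999 = 0.596.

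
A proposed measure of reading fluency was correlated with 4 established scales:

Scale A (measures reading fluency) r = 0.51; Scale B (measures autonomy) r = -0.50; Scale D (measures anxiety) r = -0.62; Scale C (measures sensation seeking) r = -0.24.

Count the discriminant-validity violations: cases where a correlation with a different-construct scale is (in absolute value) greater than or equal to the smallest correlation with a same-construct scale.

1

Convergent (same construct = reading fluency): Scale A.
Smallest convergent = 0.51. Discriminant |r|: 0.50, 0.62, 0.24; count ≥ 0.51 → 1.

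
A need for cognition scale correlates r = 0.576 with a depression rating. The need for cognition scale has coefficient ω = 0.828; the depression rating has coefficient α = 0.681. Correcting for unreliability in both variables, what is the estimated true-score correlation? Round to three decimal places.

0.767

r_true = r_obs / √(r_xx · r_yy) = 0.576 / √(0.828 × 0.681) = 0.576 / √0.563868 = 0.576 / 0.7509 ≈ 0.767.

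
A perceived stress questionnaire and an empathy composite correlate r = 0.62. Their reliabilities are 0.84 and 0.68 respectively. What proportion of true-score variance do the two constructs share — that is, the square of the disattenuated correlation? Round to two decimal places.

Disattenuated r = 0.62 / √(0.84 × 0.68) = 0.62 / 0.7558 = 0.8203.
Shared true-score variance = 0.8203² = 0.6729 ≈ 0.67.

0.67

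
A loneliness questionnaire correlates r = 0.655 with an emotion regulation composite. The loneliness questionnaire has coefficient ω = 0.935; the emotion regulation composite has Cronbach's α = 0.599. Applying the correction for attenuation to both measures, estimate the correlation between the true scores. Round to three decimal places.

0.875

r_true = r_obs / √(r_xx · r_yy) = 0.655 / √(0.935 × 0.599) = 0.655 / √0.560065 = 0.655 / 0.7484 ≈ 0.875.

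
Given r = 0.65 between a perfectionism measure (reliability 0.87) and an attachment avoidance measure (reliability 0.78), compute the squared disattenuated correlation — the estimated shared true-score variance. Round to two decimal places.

0.62

Disattenuated r = 0.65 / √(0.87 × 0.78) = 0.65 / 0.8238 = 0.7890.
Shared true-score variance = 0.7890² = 0.6225 ≈ 0.62.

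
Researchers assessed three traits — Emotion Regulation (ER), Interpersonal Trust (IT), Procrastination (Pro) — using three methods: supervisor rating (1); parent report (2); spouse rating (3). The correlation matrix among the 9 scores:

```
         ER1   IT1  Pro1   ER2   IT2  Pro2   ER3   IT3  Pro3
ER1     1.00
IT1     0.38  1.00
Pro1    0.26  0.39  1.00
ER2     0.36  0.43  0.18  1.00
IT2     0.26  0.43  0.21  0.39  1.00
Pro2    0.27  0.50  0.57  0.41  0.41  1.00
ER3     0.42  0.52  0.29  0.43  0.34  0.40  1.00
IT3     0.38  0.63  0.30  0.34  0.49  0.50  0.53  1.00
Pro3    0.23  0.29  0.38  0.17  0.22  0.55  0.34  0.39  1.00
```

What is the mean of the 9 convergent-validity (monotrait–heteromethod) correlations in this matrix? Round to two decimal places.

0.47

Convergent values: 0.36, 0.42, 0.43, 0.43, 0.63, 0.49, 0.57, 0.38, 0.55; mean = 4.26/9 = 0.47.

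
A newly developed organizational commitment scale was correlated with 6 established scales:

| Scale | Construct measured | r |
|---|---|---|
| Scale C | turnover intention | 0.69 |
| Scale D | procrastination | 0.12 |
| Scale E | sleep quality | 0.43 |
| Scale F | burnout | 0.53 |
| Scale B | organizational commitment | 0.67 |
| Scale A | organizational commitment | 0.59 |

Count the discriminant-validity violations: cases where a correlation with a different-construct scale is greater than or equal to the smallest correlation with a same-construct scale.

1

Convergent (same construct = organizational commitment): Scale B, Scale A.
Smallest convergent = 0.59. Discriminant values: 0.69, 0.12, 0.43, 0.53; count ≥ 0.59 → 1.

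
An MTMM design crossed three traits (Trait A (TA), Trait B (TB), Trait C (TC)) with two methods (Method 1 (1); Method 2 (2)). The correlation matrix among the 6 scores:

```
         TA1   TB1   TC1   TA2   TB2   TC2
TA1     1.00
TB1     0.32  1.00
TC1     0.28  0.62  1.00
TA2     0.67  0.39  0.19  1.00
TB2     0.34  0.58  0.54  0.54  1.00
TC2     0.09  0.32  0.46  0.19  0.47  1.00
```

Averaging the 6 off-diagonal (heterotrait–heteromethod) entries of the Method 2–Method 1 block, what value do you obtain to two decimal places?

0.31

HTHM values (method 2 × method 1): 0.39, 0.19, 0.34, 0.54, 0.09, 0.32; mean = 1.87/6 = 0.31.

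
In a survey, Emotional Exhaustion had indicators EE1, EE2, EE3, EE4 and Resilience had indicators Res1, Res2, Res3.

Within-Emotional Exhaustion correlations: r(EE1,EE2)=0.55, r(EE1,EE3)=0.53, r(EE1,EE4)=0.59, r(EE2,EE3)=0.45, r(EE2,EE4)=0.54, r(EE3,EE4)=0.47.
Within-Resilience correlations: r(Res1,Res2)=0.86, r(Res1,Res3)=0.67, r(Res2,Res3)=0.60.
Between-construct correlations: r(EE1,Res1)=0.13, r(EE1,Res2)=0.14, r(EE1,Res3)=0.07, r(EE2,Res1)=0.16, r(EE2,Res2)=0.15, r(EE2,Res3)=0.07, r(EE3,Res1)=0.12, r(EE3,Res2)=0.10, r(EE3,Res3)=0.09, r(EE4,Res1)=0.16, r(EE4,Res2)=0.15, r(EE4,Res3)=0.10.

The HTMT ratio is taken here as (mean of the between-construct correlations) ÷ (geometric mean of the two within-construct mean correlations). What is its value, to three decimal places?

Mean heterotrait r = 1.44/12 = 0.1200.
Mean within-EE = 3.13/6 = 0.5217; mean within-Res = 2.13/3 = 0.7100.
Geometric mean = √(0.5217 × 0.7100) = 0.6086.
HTMT = 0.1200 / 0.6086 = 0.197.

0.197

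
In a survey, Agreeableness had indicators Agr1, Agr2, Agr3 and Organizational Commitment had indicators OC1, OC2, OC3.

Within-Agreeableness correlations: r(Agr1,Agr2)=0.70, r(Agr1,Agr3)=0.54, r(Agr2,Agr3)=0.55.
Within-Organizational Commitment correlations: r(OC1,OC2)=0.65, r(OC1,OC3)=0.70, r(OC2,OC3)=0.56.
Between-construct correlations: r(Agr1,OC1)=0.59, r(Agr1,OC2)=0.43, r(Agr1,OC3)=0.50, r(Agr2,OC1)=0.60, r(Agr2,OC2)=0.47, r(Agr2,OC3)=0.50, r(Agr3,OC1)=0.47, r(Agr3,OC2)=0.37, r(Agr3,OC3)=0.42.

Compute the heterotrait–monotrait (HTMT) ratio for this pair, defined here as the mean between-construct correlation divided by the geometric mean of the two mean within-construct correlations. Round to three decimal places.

Between-construct mean = 4.35/9 = 0.4833.
Mean within-Agr = 1.79/3 = 0.5967; mean within-OC = 1.91/3 = 0.6367.
Geometric mean = √(0.5967 × 0.6367) = 0.6164.
HTMT = 0.4833 / 0.6164 = 0.784.

0.784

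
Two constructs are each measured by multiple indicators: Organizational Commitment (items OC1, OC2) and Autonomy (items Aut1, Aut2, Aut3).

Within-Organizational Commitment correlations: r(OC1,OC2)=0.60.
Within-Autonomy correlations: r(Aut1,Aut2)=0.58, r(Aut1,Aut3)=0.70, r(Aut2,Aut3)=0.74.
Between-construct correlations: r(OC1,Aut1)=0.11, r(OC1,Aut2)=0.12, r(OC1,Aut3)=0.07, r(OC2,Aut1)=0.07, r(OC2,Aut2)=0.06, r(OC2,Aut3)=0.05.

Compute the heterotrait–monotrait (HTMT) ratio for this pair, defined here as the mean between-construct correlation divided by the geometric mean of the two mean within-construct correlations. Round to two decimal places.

0.13

Mean heterotrait r = 0.48/6 = 0.0800.
Mean within-OC = 0.60/1 = 0.6000; mean within-Aut = 2.02/3 = 0.6733.
Geometric mean = √(0.6000 × 0.6733) = 0.6356.
HTMT = 0.0800 / 0.6356 = 0.13.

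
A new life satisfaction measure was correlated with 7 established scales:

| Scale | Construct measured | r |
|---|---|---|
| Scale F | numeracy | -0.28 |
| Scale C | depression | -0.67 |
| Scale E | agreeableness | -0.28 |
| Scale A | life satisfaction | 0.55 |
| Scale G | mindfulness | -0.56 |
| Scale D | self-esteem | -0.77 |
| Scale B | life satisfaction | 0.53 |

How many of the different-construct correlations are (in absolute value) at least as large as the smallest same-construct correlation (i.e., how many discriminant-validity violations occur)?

Convergent (same construct = life satisfaction): Scale A, Scale B.
Smallest convergent = 0.53. Discriminant |r|: 0.28, 0.67, 0.28, 0.56, 0.77; count ≥ 0.53 → 3.

3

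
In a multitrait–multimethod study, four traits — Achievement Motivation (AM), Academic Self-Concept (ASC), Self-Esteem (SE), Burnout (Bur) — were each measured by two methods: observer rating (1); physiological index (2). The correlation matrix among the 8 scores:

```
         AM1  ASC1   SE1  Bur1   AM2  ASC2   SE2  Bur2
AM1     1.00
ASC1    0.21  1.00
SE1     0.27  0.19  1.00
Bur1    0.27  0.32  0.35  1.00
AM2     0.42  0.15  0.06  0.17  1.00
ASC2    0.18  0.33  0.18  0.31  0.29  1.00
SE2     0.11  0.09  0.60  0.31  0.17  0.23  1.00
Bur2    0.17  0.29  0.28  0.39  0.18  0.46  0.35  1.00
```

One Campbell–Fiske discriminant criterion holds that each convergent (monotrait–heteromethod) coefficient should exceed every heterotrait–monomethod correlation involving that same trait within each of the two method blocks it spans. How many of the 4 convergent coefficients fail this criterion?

2

Checking each validity diagonal entry against its comparison values:
AM (methods 1·2): 0.42 vs {0.21, 0.29, 0.27, 0.17, 0.27, 0.18} → pass.
ASC (methods 1·2): 0.33 vs {0.21, 0.29, 0.19, 0.23, 0.32, 0.46} → fail.
SE (methods 1·2): 0.60 vs {0.27, 0.17, 0.19, 0.23, 0.35, 0.35} → pass.
Bur (methods 1·2): 0.39 vs {0.27, 0.18, 0.32, 0.46, 0.35, 0.35} → fail.
2 of 4 fail.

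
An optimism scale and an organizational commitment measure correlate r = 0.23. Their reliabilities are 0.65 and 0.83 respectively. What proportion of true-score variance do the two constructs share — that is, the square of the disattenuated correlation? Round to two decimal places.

0.10

Disattenuated r = 0.23 / √(0.65 × 0.83) = 0.23 / 0.7345 = 0.3131.
Shared true-score variance = 0.3131² = 0.0980 ≈ 0.10.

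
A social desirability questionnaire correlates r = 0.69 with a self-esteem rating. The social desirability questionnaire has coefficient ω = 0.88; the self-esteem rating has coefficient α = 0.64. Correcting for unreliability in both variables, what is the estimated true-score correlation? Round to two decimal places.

0.92

r_true = r_obs / √(r_xx · r_yy) = 0.69 / √(0.88 × 0.64) = 0.69 / √0.5632 = 0.69 / 0.7505 ≈ 0.92.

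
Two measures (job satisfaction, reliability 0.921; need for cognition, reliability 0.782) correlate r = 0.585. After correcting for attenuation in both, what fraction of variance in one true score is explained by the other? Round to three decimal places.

Disattenuated r = 0.585 / √(0.921 × 0.782) = 0.585 / 0.8487 = 0.6893.
Shared true-score variance = 0.6893² = 0.4751 ≈ 0.475.

0.475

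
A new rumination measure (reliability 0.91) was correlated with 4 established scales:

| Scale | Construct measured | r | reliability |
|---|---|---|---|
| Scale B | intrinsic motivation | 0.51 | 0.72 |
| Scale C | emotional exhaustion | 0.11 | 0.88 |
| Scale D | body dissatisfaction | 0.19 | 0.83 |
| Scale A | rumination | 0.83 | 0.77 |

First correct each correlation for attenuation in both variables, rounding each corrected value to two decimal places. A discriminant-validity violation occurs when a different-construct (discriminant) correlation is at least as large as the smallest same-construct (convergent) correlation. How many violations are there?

0

Disattenuated r (r / √(r_scale · r_new)):
  Scale B (disc): 0.51 / √(0.72·0.91) = 0.63
  Scale C (disc): 0.11 / √(0.88·0.91) = 0.12
  Scale D (disc): 0.19 / √(0.83·0.91) = 0.22
  Scale A (conv): 0.83 / √(0.77·0.91) = 0.99
Smallest convergent = 0.99. Discriminant values: 0.63, 0.12, 0.22; count ≥ 0.99 → 0.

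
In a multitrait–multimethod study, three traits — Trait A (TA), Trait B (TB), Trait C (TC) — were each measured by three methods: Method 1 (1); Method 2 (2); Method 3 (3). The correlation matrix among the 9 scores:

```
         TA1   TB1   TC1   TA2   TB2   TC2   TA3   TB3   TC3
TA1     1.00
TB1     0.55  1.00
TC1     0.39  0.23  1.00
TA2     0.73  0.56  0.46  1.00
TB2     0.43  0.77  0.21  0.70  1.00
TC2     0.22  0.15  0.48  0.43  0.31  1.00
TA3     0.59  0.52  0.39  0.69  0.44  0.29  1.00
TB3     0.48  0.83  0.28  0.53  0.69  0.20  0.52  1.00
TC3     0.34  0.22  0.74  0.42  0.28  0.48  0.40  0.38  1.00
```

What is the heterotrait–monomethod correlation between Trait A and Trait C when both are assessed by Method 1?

Different traits, same method: r(TA1, TC1) = 0.39.

0.39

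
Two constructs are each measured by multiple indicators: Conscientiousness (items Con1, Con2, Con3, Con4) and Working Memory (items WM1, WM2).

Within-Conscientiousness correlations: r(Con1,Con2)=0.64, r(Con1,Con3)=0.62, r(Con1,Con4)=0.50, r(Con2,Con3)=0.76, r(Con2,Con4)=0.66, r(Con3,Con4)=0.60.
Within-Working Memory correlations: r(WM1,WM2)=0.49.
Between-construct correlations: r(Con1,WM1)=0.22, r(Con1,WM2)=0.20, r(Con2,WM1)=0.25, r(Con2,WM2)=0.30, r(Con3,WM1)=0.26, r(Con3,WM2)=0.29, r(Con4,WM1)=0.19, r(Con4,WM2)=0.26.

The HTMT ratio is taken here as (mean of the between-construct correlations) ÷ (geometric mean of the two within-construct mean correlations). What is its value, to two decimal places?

Between-construct mean = 1.97/8 = 0.2463.
Mean within-Con = 3.78/6 = 0.6300; mean within-WM = 0.49/1 = 0.4900.
Geometric mean = √(0.6300 × 0.4900) = 0.5556.
HTMT = 0.2463 / 0.5556 = 0.44.

0.44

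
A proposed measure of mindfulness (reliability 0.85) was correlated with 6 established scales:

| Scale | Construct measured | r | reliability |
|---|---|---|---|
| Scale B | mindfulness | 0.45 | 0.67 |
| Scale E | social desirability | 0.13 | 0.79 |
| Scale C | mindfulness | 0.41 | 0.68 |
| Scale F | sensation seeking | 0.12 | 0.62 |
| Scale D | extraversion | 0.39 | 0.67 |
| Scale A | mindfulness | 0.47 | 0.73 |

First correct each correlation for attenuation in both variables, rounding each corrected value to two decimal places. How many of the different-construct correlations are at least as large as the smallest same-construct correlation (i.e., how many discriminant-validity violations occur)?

0

Disattenuated r (r / √(r_scale · r_new)):
  Scale B (conv): 0.45 / √(0.67·0.85) = 0.60
  Scale E (disc): 0.13 / √(0.79·0.85) = 0.16
  Scale C (conv): 0.41 / √(0.68·0.85) = 0.54
  Scale F (disc): 0.12 / √(0.62·0.85) = 0.17
  Scale D (disc): 0.39 / √(0.67·0.85) = 0.52
  Scale A (conv): 0.47 / √(0.73·0.85) = 0.60
Smallest convergent = 0.54. Discriminant values: 0.16, 0.17, 0.52; count ≥ 0.54 → 0.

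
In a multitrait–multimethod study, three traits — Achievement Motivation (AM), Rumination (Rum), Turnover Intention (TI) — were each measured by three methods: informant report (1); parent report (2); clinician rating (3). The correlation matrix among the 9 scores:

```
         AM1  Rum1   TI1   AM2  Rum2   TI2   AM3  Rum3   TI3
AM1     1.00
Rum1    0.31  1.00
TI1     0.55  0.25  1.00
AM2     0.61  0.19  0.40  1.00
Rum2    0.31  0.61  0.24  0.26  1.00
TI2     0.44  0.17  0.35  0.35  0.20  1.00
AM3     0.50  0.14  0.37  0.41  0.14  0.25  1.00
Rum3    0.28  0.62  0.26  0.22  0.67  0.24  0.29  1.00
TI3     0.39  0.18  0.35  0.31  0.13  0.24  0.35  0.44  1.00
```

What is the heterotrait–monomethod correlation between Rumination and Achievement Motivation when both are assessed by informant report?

Different traits, same method: r(Rum1, AM1) = 0.31.

0.31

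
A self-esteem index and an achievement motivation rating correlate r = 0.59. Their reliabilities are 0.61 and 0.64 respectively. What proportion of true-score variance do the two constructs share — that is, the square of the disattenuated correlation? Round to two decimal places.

0.89

Disattenuated r = 0.59 / √(0.61 × 0.64) = 0.59 / 0.6248 = 0.9443.
Shared true-score variance = 0.9443² = 0.8917 ≈ 0.89.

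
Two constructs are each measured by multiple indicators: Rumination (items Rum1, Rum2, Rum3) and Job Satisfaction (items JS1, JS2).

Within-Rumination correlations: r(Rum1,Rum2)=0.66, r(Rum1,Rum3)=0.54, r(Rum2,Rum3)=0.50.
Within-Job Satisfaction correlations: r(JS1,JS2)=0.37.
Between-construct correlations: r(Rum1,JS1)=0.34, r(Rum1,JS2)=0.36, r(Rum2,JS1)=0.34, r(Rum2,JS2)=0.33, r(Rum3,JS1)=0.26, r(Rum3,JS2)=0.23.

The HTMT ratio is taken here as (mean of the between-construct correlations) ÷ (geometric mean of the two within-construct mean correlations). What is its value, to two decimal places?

0.68

Mean between = 1.86/6 = 0.3100.
Mean within-Rum = 1.70/3 = 0.5667; mean within-JS = 0.37/1 = 0.3700.
Geometric mean = √(0.5667 × 0.3700) = 0.4579.
HTMT = 0.3100 / 0.4579 = 0.68.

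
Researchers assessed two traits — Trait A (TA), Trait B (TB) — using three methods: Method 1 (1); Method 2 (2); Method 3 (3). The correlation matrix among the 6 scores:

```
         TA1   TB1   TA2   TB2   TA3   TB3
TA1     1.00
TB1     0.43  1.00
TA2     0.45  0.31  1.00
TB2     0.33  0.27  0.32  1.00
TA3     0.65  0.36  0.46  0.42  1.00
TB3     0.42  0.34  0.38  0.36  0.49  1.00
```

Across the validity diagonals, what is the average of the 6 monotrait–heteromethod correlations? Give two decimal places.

0.42

Convergent values: 0.45, 0.65, 0.46, 0.27, 0.34, 0.36; mean = 2.53/6 = 0.42.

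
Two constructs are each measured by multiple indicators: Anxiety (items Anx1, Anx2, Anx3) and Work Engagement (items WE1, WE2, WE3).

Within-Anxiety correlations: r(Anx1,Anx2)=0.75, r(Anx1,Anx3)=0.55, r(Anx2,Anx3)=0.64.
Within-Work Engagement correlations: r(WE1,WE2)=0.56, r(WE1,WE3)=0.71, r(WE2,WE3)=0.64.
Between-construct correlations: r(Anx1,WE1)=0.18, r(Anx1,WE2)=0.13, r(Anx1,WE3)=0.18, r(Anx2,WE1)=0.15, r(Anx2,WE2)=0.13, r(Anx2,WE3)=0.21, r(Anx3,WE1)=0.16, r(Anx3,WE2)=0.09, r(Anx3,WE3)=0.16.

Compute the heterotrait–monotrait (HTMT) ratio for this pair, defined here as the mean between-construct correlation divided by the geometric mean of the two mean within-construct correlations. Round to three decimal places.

0.241

Mean between = 1.39/9 = 0.1544.
Mean within-Anx = 1.94/3 = 0.6467; mean within-WE = 1.91/3 = 0.6367.
Geometric mean = √(0.6467 × 0.6367) = 0.6417.
HTMT = 0.1544 / 0.6417 = 0.241.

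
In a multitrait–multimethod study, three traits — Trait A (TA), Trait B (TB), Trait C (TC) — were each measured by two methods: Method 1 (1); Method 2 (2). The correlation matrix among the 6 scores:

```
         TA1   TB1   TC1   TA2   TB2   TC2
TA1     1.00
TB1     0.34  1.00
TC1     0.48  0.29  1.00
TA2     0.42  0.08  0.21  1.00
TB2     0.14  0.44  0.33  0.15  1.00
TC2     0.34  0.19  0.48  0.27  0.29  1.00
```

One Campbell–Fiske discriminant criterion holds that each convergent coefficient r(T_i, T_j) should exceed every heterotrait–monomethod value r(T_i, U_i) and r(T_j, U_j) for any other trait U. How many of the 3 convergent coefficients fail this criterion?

Each convergent coefficient versus the relevant comparison correlations:
TA (methods 1·2): 0.42 vs {0.34, 0.15, 0.48, 0.27} → fail.
TB (methods 1·2): 0.44 vs {0.34, 0.15, 0.29, 0.29} → pass.
TC (methods 1·2): 0.48 vs {0.48, 0.27, 0.29, 0.29} → fail.
2 of 3 fail.

2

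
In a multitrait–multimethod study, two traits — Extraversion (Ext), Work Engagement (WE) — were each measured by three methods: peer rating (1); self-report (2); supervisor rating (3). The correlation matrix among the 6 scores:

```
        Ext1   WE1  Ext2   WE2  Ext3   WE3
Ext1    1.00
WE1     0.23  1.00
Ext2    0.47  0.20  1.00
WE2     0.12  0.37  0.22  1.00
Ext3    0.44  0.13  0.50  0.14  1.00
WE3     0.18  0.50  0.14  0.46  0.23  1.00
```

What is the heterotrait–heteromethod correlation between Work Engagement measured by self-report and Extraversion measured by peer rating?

0.12

Different traits and methods: r(WE2, Ext1) = 0.12.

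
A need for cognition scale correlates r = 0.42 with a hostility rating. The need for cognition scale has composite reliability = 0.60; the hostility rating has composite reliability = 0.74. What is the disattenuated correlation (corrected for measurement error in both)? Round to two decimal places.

0.63

r_true = r_obs / √(r_xx · r_yy) = 0.42 / √(0.60 × 0.74) = 0.42 / √0.4440 = 0.42 / 0.6663 ≈ 0.63.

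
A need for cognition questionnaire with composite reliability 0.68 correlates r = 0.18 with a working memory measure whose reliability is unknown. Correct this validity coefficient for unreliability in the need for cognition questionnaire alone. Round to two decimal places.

0.22

Single correction: r_c = r_obs / √r_xx = 0.18 / √0.68 = 0.18 / 0.8246 ≈ 0.22.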